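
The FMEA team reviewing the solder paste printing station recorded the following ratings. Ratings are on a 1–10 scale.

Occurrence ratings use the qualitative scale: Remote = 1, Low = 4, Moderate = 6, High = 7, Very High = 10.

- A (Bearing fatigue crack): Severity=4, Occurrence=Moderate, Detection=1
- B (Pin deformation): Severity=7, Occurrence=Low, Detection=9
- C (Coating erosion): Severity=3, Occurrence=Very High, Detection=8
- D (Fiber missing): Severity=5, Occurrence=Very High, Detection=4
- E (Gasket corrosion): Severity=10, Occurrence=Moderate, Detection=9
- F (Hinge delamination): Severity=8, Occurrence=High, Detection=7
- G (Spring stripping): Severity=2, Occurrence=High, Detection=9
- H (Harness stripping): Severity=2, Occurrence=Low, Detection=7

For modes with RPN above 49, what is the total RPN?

RPN = Severity × Occurrence × Detection:
  A: 4 × 6 × 1 = 24
  B: 7 × 4 × 9 = 252
  C: 3 × 10 × 8 = 240
  D: 5 × 10 × 4 = 200
  E: 10 × 6 × 9 = 540
  F: 8 × 7 × 7 = 392
  G: 2 × 7 × 9 = 126
  H: 2 × 4 × 7 = 56
RPN > 49: B (252), C (240), D (200), E (540), F (392), G (126), H (56).
Sum: 252 + 240 + 200 + 540 + 392 + 126 + 56 = 1806.

1806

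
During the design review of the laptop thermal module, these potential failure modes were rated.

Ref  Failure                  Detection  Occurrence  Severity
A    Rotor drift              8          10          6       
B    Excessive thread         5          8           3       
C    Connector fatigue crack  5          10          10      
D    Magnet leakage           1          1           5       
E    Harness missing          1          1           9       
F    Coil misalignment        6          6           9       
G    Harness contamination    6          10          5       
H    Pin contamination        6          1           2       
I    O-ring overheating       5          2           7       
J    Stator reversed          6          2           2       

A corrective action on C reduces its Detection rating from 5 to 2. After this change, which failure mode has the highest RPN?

RPN = Severity × Occurrence × Detection:
  A: 6 × 10 × 8 = 480
  B: 3 × 8 × 5 = 120
  C: 10 × 10 × 5 = 500
  D: 5 × 1 × 1 = 5
  E: 9 × 1 × 1 = 9
  F: 9 × 6 × 6 = 324
  G: 5 × 10 × 6 = 300
  H: 2 × 1 × 6 = 12
  I: 7 × 2 × 5 = 70
  J: 2 × 2 × 6 = 24
After action: C → 10 × 10 × 2 = 200.
Revised RPNs: A=480, F=324, G=300, C=200, B=120, I=70, J=24, H=12, E=9, D=5.
Highest is now A (480).

A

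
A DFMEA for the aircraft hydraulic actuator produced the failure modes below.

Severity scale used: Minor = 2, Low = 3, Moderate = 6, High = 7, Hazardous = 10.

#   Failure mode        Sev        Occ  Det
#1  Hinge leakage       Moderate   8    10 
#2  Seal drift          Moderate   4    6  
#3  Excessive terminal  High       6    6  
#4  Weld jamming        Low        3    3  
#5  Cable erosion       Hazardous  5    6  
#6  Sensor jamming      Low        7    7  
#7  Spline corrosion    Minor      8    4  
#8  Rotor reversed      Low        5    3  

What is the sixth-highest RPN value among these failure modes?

64

RPN = Severity × Occurrence × Detection:
  #1: 6 × 8 × 10 = 480
  #2: 6 × 4 × 6 = 144
  #3: 7 × 6 × 6 = 252
  #4: 3 × 3 × 3 = 27
  #5: 10 × 5 × 6 = 300
  #6: 3 × 7 × 7 = 147
  #7: 2 × 8 × 4 = 64
  #8: 3 × 5 × 3 = 45
Sorted descending: 480, 300, 252, 147, 144, 64, 45, 27.
The sixth-highest RPN is 64 (#7).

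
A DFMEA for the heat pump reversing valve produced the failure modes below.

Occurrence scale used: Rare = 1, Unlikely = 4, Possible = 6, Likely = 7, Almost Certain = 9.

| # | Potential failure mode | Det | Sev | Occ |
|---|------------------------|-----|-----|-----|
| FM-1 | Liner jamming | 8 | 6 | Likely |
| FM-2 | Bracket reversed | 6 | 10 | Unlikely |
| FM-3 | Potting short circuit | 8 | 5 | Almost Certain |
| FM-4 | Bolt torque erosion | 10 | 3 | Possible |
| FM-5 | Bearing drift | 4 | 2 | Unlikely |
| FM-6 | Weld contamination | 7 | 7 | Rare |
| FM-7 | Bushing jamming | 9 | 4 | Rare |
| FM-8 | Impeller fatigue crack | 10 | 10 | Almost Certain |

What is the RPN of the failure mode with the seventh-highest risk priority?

RPN = Severity × Occurrence × Detection:
  FM-1: 6 × 7 × 8 = 336
  FM-2: 10 × 4 × 6 = 240
  FM-3: 5 × 9 × 8 = 360
  FM-4: 3 × 6 × 10 = 180
  FM-5: 2 × 4 × 4 = 32
  FM-6: 7 × 1 × 7 = 49
  FM-7: 4 × 1 × 9 = 36
  FM-8: 10 × 9 × 10 = 900
Sorted descending: 900, 360, 336, 240, 180, 49, 36, 32.
The seventh-highest RPN is 36 (FM-7).

36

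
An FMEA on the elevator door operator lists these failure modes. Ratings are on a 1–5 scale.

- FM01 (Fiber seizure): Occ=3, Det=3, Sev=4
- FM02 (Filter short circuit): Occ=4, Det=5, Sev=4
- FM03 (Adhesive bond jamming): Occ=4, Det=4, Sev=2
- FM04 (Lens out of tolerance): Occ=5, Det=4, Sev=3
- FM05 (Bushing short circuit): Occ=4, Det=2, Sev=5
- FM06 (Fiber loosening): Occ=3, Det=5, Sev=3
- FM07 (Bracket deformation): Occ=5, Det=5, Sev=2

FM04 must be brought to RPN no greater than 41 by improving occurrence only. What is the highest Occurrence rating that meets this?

3

FM04: S=3, O=5, D=4 → current RPN = 60.
Fixed product = 12. Need 12 × O ≤ 41, so O ≤ 41/12 = 3.42.
Maximum integer Occurrence rating = 3 (gives RPN 36; O=4 would give 48 > 41).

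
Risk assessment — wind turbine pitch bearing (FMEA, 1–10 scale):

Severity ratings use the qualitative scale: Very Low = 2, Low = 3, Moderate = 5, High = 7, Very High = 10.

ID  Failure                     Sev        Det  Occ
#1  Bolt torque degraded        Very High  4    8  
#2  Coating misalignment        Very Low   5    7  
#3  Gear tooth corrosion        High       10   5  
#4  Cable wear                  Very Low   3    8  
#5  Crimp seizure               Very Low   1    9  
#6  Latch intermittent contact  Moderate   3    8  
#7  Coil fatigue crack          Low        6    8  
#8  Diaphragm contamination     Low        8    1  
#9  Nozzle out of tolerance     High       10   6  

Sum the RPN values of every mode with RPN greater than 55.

RPN = Severity × Occurrence × Detection:
  #1: 10 × 8 × 4 = 320
  #2: 2 × 7 × 5 = 70
  #3: 7 × 5 × 10 = 350
  #4: 2 × 8 × 3 = 48
  #5: 2 × 9 × 1 = 18
  #6: 5 × 8 × 3 = 120
  #7: 3 × 8 × 6 = 144
  #8: 3 × 1 × 8 = 24
  #9: 7 × 6 × 10 = 420
RPN > 55: #1 (320), #2 (70), #3 (350), #6 (120), #7 (144), #9 (420).
Sum: 320 + 70 + 350 + 120 + 144 + 420 = 1424.

1424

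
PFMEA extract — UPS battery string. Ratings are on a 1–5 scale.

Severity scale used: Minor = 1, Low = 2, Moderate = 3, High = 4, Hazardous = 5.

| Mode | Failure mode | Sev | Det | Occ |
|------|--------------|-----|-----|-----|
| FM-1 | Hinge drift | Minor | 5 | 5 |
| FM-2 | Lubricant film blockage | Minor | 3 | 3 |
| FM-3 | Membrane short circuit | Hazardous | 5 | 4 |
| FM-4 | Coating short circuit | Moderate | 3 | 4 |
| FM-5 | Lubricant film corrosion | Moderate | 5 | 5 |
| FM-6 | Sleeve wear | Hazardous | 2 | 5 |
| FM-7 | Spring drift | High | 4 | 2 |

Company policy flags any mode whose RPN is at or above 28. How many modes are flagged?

5

RPN = Severity × Occurrence × Detection:
  FM-1: 1 × 5 × 5 = 25
  FM-2: 1 × 3 × 3 = 9
  FM-3: 5 × 4 × 5 = 100
  FM-4: 3 × 4 × 3 = 36
  FM-5: 3 × 5 × 5 = 75
  FM-6: 5 × 5 × 2 = 50
  FM-7: 4 × 2 × 4 = 32
Modes with RPN ≥ 28: FM-3 (100), FM-4 (36), FM-5 (75), FM-6 (50), FM-7 (32) → 5.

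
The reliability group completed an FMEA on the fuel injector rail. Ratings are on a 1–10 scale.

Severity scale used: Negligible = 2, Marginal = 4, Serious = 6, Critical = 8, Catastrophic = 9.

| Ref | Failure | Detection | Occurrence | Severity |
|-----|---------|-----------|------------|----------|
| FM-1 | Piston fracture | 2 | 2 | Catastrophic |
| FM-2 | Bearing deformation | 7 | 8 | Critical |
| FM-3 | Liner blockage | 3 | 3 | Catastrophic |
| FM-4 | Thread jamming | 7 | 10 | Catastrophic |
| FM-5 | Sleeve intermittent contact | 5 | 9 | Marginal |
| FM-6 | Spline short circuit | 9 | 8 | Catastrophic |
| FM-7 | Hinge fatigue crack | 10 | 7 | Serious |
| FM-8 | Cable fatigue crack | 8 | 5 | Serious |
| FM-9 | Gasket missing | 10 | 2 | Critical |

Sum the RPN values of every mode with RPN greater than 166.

RPN = Severity × Occurrence × Detection:
  FM-1: 9 × 2 × 2 = 36
  FM-2: 8 × 8 × 7 = 448
  FM-3: 9 × 3 × 3 = 81
  FM-4: 9 × 10 × 7 = 630
  FM-5: 4 × 9 × 5 = 180
  FM-6: 9 × 8 × 9 = 648
  FM-7: 6 × 7 × 10 = 420
  FM-8: 6 × 5 × 8 = 240
  FM-9: 8 × 2 × 10 = 160
RPN > 166: FM-2 (448), FM-4 (630), FM-5 (180), FM-6 (648), FM-7 (420), FM-8 (240).
Sum: 448 + 630 + 180 + 648 + 420 + 240 = 2566.

2566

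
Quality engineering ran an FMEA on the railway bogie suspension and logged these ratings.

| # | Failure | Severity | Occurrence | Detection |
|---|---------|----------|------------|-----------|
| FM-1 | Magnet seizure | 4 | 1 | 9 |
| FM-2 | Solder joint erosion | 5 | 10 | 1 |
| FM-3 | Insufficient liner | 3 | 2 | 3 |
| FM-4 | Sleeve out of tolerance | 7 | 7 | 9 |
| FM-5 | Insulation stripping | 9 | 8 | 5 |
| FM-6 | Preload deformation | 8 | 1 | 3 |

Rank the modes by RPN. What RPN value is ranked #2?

360

RPN = Severity × Occurrence × Detection:
  FM-1: 4 × 1 × 9 = 36
  FM-2: 5 × 10 × 1 = 50
  FM-3: 3 × 2 × 3 = 18
  FM-4: 7 × 7 × 9 = 441
  FM-5: 9 × 8 × 5 = 360
  FM-6: 8 × 1 × 3 = 24
Sorted descending: 441, 360, 50, 36, 24, 18.
The second-highest RPN is 360 (FM-5).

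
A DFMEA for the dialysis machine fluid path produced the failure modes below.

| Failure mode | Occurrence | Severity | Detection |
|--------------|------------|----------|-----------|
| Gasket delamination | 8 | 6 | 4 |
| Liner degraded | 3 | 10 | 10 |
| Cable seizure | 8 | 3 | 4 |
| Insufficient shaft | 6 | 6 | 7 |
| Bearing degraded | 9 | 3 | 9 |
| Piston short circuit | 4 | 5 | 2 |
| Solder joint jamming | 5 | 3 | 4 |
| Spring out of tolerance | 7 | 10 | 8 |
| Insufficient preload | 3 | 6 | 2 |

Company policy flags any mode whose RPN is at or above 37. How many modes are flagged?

8

RPN = Severity × Occurrence × Detection:
  Gasket delamination: 6 × 8 × 4 = 192
  Liner degraded: 10 × 3 × 10 = 300
  Cable seizure: 3 × 8 × 4 = 96
  Insufficient shaft: 6 × 6 × 7 = 252
  Bearing degraded: 3 × 9 × 9 = 243
  Piston short circuit: 5 × 4 × 2 = 40
  Solder joint jamming: 3 × 5 × 4 = 60
  Spring out of tolerance: 10 × 7 × 8 = 560
  Insufficient preload: 6 × 3 × 2 = 36
Modes with RPN ≥ 37: Gasket delamination (192), Liner degraded (300), Cable seizure (96), Insufficient shaft (252), Bearing degraded (243), Piston short circuit (40), Solder joint jamming (60), Spring out of tolerance (560) → 8.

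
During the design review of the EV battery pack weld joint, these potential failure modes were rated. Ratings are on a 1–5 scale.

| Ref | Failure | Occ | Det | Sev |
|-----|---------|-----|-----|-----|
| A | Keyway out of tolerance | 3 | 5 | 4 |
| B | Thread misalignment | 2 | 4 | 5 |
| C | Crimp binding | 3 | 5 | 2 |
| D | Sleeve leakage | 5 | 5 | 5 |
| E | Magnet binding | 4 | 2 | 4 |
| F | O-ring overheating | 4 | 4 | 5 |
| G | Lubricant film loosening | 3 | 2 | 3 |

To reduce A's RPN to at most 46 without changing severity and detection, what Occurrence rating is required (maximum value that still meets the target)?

A: S=4, O=3, D=5 → current RPN = 60.
Fixed product = 20. Need 20 × O ≤ 46, so O ≤ 46/20 = 2.30.
Maximum integer Occurrence rating = 2 (gives RPN 40; O=3 would give 60 > 46).

2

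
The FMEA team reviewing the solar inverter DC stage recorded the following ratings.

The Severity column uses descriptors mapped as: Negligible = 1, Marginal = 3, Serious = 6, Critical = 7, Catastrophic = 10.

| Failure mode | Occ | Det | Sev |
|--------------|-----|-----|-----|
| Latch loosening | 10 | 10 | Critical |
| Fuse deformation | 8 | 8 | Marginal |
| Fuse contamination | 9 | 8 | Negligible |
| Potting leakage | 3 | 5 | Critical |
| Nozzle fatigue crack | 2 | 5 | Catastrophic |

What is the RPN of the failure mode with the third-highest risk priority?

105

RPN = Severity × Occurrence × Detection:
  Latch loosening: 7 × 10 × 10 = 700
  Fuse deformation: 3 × 8 × 8 = 192
  Fuse contamination: 1 × 9 × 8 = 72
  Potting leakage: 7 × 3 × 5 = 105
  Nozzle fatigue crack: 10 × 2 × 5 = 100
Sorted descending: 700, 192, 105, 100, 72.
The third-highest RPN is 105 (Potting leakage).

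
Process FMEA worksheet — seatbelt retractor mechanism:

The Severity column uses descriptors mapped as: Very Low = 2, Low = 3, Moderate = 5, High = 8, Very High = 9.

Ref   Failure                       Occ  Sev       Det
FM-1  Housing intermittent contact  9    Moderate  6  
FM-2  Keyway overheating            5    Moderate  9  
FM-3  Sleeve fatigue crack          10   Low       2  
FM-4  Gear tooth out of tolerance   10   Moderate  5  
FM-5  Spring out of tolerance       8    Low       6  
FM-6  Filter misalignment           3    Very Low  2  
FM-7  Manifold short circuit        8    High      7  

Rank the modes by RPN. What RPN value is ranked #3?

RPN = Severity × Occurrence × Detection:
  FM-1: 5 × 9 × 6 = 270
  FM-2: 5 × 5 × 9 = 225
  FM-3: 3 × 10 × 2 = 60
  FM-4: 5 × 10 × 5 = 250
  FM-5: 3 × 8 × 6 = 144
  FM-6: 2 × 3 × 2 = 12
  FM-7: 8 × 8 × 7 = 448
Sorted descending: 448, 270, 250, 225, 144, 60, 12.
The third-highest RPN is 250 (FM-4).

250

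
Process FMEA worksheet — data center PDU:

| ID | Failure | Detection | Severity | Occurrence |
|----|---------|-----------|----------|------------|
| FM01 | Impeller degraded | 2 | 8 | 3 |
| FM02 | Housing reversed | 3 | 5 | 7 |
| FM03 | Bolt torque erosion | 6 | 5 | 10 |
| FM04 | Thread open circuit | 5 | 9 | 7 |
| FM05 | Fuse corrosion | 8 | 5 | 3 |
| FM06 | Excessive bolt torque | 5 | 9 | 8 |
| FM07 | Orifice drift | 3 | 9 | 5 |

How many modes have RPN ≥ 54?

6

RPN = Severity × Occurrence × Detection:
  FM01: 8 × 3 × 2 = 48
  FM02: 5 × 7 × 3 = 105
  FM03: 5 × 10 × 6 = 300
  FM04: 9 × 7 × 5 = 315
  FM05: 5 × 3 × 8 = 120
  FM06: 9 × 8 × 5 = 360
  FM07: 9 × 5 × 3 = 135
Modes with RPN ≥ 54: FM02 (105), FM03 (300), FM04 (315), FM05 (120), FM06 (360), FM07 (135) → 6.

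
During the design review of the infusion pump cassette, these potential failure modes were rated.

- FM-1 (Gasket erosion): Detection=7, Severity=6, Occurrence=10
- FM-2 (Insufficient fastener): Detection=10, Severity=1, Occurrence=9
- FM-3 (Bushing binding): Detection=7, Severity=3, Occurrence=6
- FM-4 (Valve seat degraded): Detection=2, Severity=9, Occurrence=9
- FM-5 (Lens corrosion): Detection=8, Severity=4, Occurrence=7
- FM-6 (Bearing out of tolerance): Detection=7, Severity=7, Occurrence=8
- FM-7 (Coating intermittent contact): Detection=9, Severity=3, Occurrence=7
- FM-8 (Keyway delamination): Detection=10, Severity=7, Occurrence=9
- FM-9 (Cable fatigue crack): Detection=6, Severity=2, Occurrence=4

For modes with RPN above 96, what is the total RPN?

RPN = Severity × Occurrence × Detection:
  FM-1: 6 × 10 × 7 = 420
  FM-2: 1 × 9 × 10 = 90
  FM-3: 3 × 6 × 7 = 126
  FM-4: 9 × 9 × 2 = 162
  FM-5: 4 × 7 × 8 = 224
  FM-6: 7 × 8 × 7 = 392
  FM-7: 3 × 7 × 9 = 189
  FM-8: 7 × 9 × 10 = 630
  FM-9: 2 × 4 × 6 = 48
RPN > 96: FM-1 (420), FM-3 (126), FM-4 (162), FM-5 (224), FM-6 (392), FM-7 (189), FM-8 (630).
Sum: 420 + 126 + 162 + 224 + 392 + 189 + 630 = 2143.

2143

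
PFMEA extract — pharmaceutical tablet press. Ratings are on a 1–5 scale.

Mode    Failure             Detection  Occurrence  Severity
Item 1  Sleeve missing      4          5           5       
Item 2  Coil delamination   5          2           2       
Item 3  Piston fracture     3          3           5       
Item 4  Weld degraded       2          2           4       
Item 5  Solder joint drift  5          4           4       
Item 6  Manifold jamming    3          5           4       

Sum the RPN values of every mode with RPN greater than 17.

305

RPN = Severity × Occurrence × Detection:
  Item 1: 5 × 5 × 4 = 100
  Item 2: 2 × 2 × 5 = 20
  Item 3: 5 × 3 × 3 = 45
  Item 4: 4 × 2 × 2 = 16
  Item 5: 4 × 4 × 5 = 80
  Item 6: 4 × 5 × 3 = 60
RPN > 17: Item 1 (100), Item 2 (20), Item 3 (45), Item 5 (80), Item 6 (60).
Sum: 100 + 20 + 45 + 80 + 60 = 305.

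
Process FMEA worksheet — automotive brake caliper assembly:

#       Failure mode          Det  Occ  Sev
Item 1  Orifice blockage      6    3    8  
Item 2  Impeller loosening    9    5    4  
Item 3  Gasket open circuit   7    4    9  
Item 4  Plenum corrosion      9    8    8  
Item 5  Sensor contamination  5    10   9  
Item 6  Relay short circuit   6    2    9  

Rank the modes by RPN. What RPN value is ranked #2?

450

RPN = Severity × Occurrence × Detection:
  Item 1: 8 × 3 × 6 = 144
  Item 2: 4 × 5 × 9 = 180
  Item 3: 9 × 4 × 7 = 252
  Item 4: 8 × 8 × 9 = 576
  Item 5: 9 × 10 × 5 = 450
  Item 6: 9 × 2 × 6 = 108
Sorted descending: 576, 450, 252, 180, 144, 108.
The second-highest RPN is 450 (Item 5).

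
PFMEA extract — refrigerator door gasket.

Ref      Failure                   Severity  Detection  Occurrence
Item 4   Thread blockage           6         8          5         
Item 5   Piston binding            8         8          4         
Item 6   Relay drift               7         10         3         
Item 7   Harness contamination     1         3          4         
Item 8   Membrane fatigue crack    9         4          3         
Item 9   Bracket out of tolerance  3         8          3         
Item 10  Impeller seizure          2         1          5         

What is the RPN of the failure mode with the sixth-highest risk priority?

12

RPN = Severity × Occurrence × Detection:
  Item 4: 6 × 5 × 8 = 240
  Item 5: 8 × 4 × 8 = 256
  Item 6: 7 × 3 × 10 = 210
  Item 7: 1 × 4 × 3 = 12
  Item 8: 9 × 3 × 4 = 108
  Item 9: 3 × 3 × 8 = 72
  Item 10: 2 × 5 × 1 = 10
Sorted descending: 256, 240, 210, 108, 72, 12, 10.
The sixth-highest RPN is 12 (Item 7).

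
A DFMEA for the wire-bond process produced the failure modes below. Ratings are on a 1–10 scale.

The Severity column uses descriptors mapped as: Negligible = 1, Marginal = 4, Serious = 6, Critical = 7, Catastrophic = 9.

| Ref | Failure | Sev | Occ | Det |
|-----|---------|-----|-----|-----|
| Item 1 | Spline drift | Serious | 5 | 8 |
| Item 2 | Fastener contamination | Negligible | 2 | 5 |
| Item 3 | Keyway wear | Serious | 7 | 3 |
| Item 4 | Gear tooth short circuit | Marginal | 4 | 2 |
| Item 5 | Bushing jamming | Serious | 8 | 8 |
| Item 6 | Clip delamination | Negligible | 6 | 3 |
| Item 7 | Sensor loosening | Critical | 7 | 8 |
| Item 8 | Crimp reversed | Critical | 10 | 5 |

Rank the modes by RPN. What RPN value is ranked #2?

RPN = Severity × Occurrence × Detection:
  Item 1: 6 × 5 × 8 = 240
  Item 2: 1 × 2 × 5 = 10
  Item 3: 6 × 7 × 3 = 126
  Item 4: 4 × 4 × 2 = 32
  Item 5: 6 × 8 × 8 = 384
  Item 6: 1 × 6 × 3 = 18
  Item 7: 7 × 7 × 8 = 392
  Item 8: 7 × 10 × 5 = 350
Sorted descending: 392, 384, 350, 240, 126, 32, 18, 10.
The second-highest RPN is 384 (Item 5).

384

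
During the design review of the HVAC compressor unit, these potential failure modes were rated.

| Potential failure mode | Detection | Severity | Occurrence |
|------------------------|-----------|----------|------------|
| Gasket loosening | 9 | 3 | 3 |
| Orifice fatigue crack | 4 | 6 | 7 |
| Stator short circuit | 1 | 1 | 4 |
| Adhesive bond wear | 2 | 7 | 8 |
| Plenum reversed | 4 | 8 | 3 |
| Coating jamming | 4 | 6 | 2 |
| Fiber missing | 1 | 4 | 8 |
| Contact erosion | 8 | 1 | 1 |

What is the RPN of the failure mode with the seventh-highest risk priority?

8

RPN = Severity × Occurrence × Detection:
  Gasket loosening: 3 × 3 × 9 = 81
  Orifice fatigue crack: 6 × 7 × 4 = 168
  Stator short circuit: 1 × 4 × 1 = 4
  Adhesive bond wear: 7 × 8 × 2 = 112
  Plenum reversed: 8 × 3 × 4 = 96
  Coating jamming: 6 × 2 × 4 = 48
  Fiber missing: 4 × 8 × 1 = 32
  Contact erosion: 1 × 1 × 8 = 8
Sorted descending: 168, 112, 96, 81, 48, 32, 8, 4.
The seventh-highest RPN is 8 (Contact erosion).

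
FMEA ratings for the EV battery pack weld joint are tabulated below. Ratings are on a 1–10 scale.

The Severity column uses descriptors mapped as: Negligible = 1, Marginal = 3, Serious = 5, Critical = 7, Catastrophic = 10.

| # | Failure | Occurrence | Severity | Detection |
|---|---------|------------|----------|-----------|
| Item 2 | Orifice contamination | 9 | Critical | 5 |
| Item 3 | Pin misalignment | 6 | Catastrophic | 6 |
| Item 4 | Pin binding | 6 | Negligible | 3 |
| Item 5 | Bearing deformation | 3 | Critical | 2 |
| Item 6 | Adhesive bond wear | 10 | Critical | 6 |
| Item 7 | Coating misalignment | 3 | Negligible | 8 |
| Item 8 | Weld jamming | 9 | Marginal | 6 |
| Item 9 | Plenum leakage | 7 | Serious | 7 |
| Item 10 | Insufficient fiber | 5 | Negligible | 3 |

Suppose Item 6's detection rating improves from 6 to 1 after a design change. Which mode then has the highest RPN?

Item 3

RPN = Severity × Occurrence × Detection:
  Item 2: 7 × 9 × 5 = 315
  Item 3: 10 × 6 × 6 = 360
  Item 4: 1 × 6 × 3 = 18
  Item 5: 7 × 3 × 2 = 42
  Item 6: 7 × 10 × 6 = 420
  Item 7: 1 × 3 × 8 = 24
  Item 8: 3 × 9 × 6 = 162
  Item 9: 5 × 7 × 7 = 245
  Item 10: 1 × 5 × 3 = 15
After action: Item 6 → 7 × 10 × 1 = 70.
Revised RPNs: Item 3=360, Item 2=315, Item 9=245, Item 8=162, Item 6=70, Item 5=42, Item 7=24, Item 4=18, Item 10=15.
Highest is now Item 3 (360).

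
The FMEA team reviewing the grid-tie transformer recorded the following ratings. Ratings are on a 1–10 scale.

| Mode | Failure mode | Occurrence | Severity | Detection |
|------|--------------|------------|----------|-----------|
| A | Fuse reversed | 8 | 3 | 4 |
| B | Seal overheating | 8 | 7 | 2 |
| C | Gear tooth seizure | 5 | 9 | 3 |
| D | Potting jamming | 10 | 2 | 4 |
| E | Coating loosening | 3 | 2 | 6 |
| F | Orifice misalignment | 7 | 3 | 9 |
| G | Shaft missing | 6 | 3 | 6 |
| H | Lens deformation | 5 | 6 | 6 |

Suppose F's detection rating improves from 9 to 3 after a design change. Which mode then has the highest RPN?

H

RPN = Severity × Occurrence × Detection:
  A: 3 × 8 × 4 = 96
  B: 7 × 8 × 2 = 112
  C: 9 × 5 × 3 = 135
  D: 2 × 10 × 4 = 80
  E: 2 × 3 × 6 = 36
  F: 3 × 7 × 9 = 189
  G: 3 × 6 × 6 = 108
  H: 6 × 5 × 6 = 180
After action: F → 3 × 7 × 3 = 63.
Revised RPNs: H=180, C=135, B=112, G=108, A=96, D=80, F=63, E=36.
Highest is now H (180).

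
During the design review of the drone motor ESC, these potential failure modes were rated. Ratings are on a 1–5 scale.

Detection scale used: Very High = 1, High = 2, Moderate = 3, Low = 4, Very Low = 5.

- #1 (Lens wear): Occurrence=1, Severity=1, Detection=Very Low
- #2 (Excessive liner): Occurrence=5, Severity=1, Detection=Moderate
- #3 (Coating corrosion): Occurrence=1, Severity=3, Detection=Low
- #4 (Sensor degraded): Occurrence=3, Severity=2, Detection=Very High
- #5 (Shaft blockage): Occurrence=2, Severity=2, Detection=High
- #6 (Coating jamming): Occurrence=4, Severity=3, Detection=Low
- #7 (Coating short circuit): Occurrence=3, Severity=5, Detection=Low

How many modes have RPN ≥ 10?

RPN = Severity × Occurrence × Detection:
  #1: 1 × 1 × 5 = 5
  #2: 1 × 5 × 3 = 15
  #3: 3 × 1 × 4 = 12
  #4: 2 × 3 × 1 = 6
  #5: 2 × 2 × 2 = 8
  #6: 3 × 4 × 4 = 48
  #7: 5 × 3 × 4 = 60
Modes with RPN ≥ 10: #2 (15), #3 (12), #6 (48), #7 (60) → 4.

4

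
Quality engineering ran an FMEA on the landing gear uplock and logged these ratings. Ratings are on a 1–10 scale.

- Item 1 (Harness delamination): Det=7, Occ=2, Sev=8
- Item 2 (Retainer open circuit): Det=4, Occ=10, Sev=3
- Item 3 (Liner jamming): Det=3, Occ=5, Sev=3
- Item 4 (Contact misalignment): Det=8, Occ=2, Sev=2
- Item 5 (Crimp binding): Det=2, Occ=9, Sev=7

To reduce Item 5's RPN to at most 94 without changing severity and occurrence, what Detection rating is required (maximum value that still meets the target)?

1

Item 5: S=7, O=9, D=2 → current RPN = 126.
Fixed product = 63. Need 63 × D ≤ 94, so D ≤ 94/63 = 1.49.
Maximum integer Detection rating = 1 (gives RPN 63; D=2 would give 126 > 94).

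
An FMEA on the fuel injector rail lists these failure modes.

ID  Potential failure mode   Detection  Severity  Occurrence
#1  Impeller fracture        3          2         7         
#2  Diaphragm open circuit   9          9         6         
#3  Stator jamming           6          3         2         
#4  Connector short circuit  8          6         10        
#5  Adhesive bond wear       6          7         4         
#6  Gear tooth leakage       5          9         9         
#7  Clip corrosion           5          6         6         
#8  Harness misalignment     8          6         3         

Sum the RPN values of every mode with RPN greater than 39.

1905

RPN = Severity × Occurrence × Detection:
  #1: 2 × 7 × 3 = 42
  #2: 9 × 6 × 9 = 486
  #3: 3 × 2 × 6 = 36
  #4: 6 × 10 × 8 = 480
  #5: 7 × 4 × 6 = 168
  #6: 9 × 9 × 5 = 405
  #7: 6 × 6 × 5 = 180
  #8: 6 × 3 × 8 = 144
RPN > 39: #1 (42), #2 (486), #4 (480), #5 (168), #6 (405), #7 (180), #8 (144).
Sum: 42 + 486 + 480 + 168 + 405 + 180 + 144 = 1905.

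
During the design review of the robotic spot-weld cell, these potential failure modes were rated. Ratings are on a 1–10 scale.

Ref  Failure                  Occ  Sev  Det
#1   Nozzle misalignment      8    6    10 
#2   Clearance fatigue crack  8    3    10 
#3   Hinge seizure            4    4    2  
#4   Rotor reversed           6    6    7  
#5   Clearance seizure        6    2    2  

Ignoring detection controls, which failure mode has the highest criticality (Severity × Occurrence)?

#1

Criticality = Severity × Occurrence:
  #1: 6 × 8 = 48
  #2: 3 × 8 = 24
  #3: 4 × 4 = 16
  #4: 6 × 6 = 36
  #5: 2 × 6 = 12
Highest criticality is 48 → #1.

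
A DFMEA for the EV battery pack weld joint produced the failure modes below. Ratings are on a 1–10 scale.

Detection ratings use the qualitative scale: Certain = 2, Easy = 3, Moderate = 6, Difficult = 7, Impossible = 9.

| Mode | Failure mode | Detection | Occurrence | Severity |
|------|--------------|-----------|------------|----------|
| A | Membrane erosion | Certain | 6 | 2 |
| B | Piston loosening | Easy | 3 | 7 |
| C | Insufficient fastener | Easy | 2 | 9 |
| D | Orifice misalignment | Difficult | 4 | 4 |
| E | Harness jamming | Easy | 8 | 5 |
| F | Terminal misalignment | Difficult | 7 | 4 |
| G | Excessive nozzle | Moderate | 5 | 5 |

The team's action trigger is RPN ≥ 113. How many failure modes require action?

RPN = Severity × Occurrence × Detection:
  A: 2 × 6 × 2 = 24
  B: 7 × 3 × 3 = 63
  C: 9 × 2 × 3 = 54
  D: 4 × 4 × 7 = 112
  E: 5 × 8 × 3 = 120
  F: 4 × 7 × 7 = 196
  G: 5 × 5 × 6 = 150
Modes with RPN ≥ 113: E (120), F (196), G (150) → 3.

3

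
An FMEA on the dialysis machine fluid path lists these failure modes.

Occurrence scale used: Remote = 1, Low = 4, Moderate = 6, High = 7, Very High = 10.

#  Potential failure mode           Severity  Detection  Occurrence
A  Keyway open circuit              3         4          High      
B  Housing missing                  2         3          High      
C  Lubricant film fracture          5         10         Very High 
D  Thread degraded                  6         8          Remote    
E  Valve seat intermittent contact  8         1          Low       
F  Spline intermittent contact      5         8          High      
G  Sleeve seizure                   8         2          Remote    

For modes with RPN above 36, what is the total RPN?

954

RPN = Severity × Occurrence × Detection:
  A: 3 × 7 × 4 = 84
  B: 2 × 7 × 3 = 42
  C: 5 × 10 × 10 = 500
  D: 6 × 1 × 8 = 48
  E: 8 × 4 × 1 = 32
  F: 5 × 7 × 8 = 280
  G: 8 × 1 × 2 = 16
RPN > 36: A (84), B (42), C (500), D (48), F (280).
Sum: 84 + 42 + 500 + 48 + 280 = 954.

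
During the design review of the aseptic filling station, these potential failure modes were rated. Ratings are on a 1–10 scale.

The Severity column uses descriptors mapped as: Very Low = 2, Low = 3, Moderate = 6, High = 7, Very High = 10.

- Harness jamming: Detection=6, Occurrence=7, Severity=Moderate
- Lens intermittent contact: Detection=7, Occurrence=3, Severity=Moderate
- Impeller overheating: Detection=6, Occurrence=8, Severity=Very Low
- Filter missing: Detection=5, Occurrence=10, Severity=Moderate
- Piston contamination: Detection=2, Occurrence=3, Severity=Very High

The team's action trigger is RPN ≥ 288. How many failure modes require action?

1

RPN = Severity × Occurrence × Detection:
  Harness jamming: 6 × 7 × 6 = 252
  Lens intermittent contact: 6 × 3 × 7 = 126
  Impeller overheating: 2 × 8 × 6 = 96
  Filter missing: 6 × 10 × 5 = 300
  Piston contamination: 10 × 3 × 2 = 60
Modes with RPN ≥ 288: Filter missing (300) → 1.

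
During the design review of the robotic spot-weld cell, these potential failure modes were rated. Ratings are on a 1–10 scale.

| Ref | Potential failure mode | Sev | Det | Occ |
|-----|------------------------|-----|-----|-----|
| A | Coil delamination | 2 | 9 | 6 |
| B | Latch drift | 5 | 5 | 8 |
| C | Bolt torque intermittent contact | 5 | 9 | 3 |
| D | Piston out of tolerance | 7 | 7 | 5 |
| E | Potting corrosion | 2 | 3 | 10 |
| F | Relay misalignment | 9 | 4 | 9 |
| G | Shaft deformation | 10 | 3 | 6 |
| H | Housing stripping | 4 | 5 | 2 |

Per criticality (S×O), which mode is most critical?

Criticality = Severity × Occurrence:
  A: 2 × 6 = 12
  B: 5 × 8 = 40
  C: 5 × 3 = 15
  D: 7 × 5 = 35
  E: 2 × 10 = 20
  F: 9 × 9 = 81
  G: 10 × 6 = 60
  H: 4 × 2 = 8
Highest criticality is 81 → F.

F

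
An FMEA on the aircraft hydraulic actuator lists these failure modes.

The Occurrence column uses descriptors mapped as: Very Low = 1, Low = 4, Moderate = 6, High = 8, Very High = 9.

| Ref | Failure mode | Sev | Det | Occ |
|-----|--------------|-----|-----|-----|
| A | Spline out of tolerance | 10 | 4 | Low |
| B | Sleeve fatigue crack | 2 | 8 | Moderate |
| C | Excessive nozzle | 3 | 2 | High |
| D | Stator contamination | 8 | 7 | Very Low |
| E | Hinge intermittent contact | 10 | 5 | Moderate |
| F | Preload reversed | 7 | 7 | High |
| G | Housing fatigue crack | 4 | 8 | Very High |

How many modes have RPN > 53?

6

RPN = Severity × Occurrence × Detection:
  A: 10 × 4 × 4 = 160
  B: 2 × 6 × 8 = 96
  C: 3 × 8 × 2 = 48
  D: 8 × 1 × 7 = 56
  E: 10 × 6 × 5 = 300
  F: 7 × 8 × 7 = 392
  G: 4 × 9 × 8 = 288
Modes with RPN > 53: A (160), B (96), D (56), E (300), F (392), G (288) → 6.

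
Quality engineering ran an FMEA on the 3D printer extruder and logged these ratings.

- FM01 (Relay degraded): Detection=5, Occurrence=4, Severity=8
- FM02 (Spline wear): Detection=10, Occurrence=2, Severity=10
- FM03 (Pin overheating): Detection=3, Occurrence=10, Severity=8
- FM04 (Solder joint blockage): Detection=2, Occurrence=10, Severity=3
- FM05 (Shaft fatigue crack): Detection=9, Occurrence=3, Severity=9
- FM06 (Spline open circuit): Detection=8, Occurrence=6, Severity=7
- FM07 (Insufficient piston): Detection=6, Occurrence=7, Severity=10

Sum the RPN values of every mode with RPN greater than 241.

999

RPN = Severity × Occurrence × Detection:
  FM01: 8 × 4 × 5 = 160
  FM02: 10 × 2 × 10 = 200
  FM03: 8 × 10 × 3 = 240
  FM04: 3 × 10 × 2 = 60
  FM05: 9 × 3 × 9 = 243
  FM06: 7 × 6 × 8 = 336
  FM07: 10 × 7 × 6 = 420
RPN > 241: FM05 (243), FM06 (336), FM07 (420).
Sum: 243 + 336 + 420 = 999.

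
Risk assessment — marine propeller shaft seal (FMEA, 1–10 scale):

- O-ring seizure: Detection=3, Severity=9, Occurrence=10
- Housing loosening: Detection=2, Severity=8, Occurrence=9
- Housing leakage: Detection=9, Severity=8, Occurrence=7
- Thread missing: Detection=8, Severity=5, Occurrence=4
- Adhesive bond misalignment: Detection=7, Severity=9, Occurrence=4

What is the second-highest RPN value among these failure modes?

RPN = Severity × Occurrence × Detection:
  O-ring seizure: 9 × 10 × 3 = 270
  Housing loosening: 8 × 9 × 2 = 144
  Housing leakage: 8 × 7 × 9 = 504
  Thread missing: 5 × 4 × 8 = 160
  Adhesive bond misalignment: 9 × 4 × 7 = 252
Sorted descending: 504, 270, 252, 160, 144.
The second-highest RPN is 270 (O-ring seizure).

270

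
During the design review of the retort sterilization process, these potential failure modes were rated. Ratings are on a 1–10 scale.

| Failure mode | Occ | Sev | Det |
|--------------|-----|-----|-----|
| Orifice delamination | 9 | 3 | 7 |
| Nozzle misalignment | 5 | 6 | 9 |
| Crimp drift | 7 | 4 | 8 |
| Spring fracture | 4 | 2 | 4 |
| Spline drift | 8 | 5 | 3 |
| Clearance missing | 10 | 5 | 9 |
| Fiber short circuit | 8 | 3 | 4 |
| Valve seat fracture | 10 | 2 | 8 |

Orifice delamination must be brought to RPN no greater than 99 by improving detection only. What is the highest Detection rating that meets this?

3

Orifice delamination: S=3, O=9, D=7 → current RPN = 189.
Fixed product = 27. Need 27 × D ≤ 99, so D ≤ 99/27 = 3.67.
Maximum integer Detection rating = 3 (gives RPN 81; D=4 would give 108 > 99).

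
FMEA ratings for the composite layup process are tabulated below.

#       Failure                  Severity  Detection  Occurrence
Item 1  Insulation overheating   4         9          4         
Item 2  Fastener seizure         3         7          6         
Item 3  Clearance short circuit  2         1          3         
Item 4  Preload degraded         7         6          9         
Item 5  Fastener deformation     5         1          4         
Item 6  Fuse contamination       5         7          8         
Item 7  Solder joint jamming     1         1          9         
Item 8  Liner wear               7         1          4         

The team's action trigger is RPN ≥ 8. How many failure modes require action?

7

RPN = Severity × Occurrence × Detection:
  Item 1: 4 × 4 × 9 = 144
  Item 2: 3 × 6 × 7 = 126
  Item 3: 2 × 3 × 1 = 6
  Item 4: 7 × 9 × 6 = 378
  Item 5: 5 × 4 × 1 = 20
  Item 6: 5 × 8 × 7 = 280
  Item 7: 1 × 9 × 1 = 9
  Item 8: 7 × 4 × 1 = 28
Modes with RPN ≥ 8: Item 1 (144), Item 2 (126), Item 4 (378), Item 5 (20), Item 6 (280), Item 7 (9), Item 8 (28) → 7.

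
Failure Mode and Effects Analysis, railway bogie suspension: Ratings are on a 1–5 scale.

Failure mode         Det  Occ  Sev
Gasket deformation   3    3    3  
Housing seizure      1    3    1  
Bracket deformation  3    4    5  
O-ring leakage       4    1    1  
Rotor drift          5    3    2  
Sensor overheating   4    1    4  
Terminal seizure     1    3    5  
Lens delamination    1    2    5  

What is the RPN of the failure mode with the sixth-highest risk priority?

10

RPN = Severity × Occurrence × Detection:
  Gasket deformation: 3 × 3 × 3 = 27
  Housing seizure: 1 × 3 × 1 = 3
  Bracket deformation: 5 × 4 × 3 = 60
  O-ring leakage: 1 × 1 × 4 = 4
  Rotor drift: 2 × 3 × 5 = 30
  Sensor overheating: 4 × 1 × 4 = 16
  Terminal seizure: 5 × 3 × 1 = 15
  Lens delamination: 5 × 2 × 1 = 10
Sorted descending: 60, 30, 27, 16, 15, 10, 4, 3.
The sixth-highest RPN is 10 (Lens delamination).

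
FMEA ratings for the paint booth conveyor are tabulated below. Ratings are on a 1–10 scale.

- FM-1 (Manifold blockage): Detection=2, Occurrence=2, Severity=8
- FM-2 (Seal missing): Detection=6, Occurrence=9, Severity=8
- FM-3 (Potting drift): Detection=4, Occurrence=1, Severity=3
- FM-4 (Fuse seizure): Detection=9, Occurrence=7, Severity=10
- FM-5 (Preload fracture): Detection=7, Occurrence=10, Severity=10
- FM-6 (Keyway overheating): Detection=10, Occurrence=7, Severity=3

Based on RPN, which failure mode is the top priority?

FM-5

RPN = Severity × Occurrence × Detection:
  FM-1: 8 × 2 × 2 = 32
  FM-2: 8 × 9 × 6 = 432
  FM-3: 3 × 1 × 4 = 12
  FM-4: 10 × 7 × 9 = 630
  FM-5: 10 × 10 × 7 = 700
  FM-6: 3 × 7 × 10 = 210
Highest RPN is 700 → FM-5.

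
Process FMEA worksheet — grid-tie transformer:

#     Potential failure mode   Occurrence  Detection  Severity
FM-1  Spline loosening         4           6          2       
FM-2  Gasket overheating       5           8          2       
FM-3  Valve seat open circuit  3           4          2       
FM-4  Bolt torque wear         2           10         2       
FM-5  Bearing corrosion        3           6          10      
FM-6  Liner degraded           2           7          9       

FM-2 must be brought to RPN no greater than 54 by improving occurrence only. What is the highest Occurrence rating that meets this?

FM-2: S=2, O=5, D=8 → current RPN = 80.
Fixed product = 16. Need 16 × O ≤ 54, so O ≤ 54/16 = 3.38.
Maximum integer Occurrence rating = 3 (gives RPN 48; O=4 would give 64 > 54).

3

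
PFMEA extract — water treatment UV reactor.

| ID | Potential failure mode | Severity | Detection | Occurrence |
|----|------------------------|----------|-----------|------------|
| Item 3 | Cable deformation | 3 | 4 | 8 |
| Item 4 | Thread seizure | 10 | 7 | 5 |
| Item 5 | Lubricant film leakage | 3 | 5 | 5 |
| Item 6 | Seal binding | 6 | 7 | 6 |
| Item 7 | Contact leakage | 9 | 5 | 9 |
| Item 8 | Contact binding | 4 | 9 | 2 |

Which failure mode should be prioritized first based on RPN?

Item 7

RPN = Severity × Occurrence × Detection:
  Item 3: 3 × 8 × 4 = 96
  Item 4: 10 × 5 × 7 = 350
  Item 5: 3 × 5 × 5 = 75
  Item 6: 6 × 6 × 7 = 252
  Item 7: 9 × 9 × 5 = 405
  Item 8: 4 × 2 × 9 = 72
Highest RPN is 405 → Item 7.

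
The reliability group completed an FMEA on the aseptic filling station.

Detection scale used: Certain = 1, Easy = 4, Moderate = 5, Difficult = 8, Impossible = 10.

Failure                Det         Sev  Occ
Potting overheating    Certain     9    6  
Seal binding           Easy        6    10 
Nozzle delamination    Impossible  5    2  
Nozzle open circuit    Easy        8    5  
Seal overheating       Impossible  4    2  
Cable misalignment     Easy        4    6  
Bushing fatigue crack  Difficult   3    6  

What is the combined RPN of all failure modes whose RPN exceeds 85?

RPN = Severity × Occurrence × Detection:
  Potting overheating: 9 × 6 × 1 = 54
  Seal binding: 6 × 10 × 4 = 240
  Nozzle delamination: 5 × 2 × 10 = 100
  Nozzle open circuit: 8 × 5 × 4 = 160
  Seal overheating: 4 × 2 × 10 = 80
  Cable misalignment: 4 × 6 × 4 = 96
  Bushing fatigue crack: 3 × 6 × 8 = 144
RPN > 85: Seal binding (240), Nozzle delamination (100), Nozzle open circuit (160), Cable misalignment (96), Bushing fatigue crack (144).
Sum: 240 + 100 + 160 + 96 + 144 = 740.

740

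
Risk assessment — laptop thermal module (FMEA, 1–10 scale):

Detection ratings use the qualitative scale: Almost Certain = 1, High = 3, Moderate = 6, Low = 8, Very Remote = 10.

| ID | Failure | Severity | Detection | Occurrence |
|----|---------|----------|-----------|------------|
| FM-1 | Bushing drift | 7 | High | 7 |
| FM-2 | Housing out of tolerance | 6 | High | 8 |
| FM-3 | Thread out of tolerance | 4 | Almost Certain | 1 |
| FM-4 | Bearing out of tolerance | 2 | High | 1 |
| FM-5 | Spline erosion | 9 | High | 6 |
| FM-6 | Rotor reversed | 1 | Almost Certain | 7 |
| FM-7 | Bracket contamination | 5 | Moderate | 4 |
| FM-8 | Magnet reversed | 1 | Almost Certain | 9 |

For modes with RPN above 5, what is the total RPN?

RPN = Severity × Occurrence × Detection:
  FM-1: 7 × 7 × 3 = 147
  FM-2: 6 × 8 × 3 = 144
  FM-3: 4 × 1 × 1 = 4
  FM-4: 2 × 1 × 3 = 6
  FM-5: 9 × 6 × 3 = 162
  FM-6: 1 × 7 × 1 = 7
  FM-7: 5 × 4 × 6 = 120
  FM-8: 1 × 9 × 1 = 9
RPN > 5: FM-1 (147), FM-2 (144), FM-4 (6), FM-5 (162), FM-6 (7), FM-7 (120), FM-8 (9).
Sum: 147 + 144 + 6 + 162 + 7 + 120 + 9 = 595.

595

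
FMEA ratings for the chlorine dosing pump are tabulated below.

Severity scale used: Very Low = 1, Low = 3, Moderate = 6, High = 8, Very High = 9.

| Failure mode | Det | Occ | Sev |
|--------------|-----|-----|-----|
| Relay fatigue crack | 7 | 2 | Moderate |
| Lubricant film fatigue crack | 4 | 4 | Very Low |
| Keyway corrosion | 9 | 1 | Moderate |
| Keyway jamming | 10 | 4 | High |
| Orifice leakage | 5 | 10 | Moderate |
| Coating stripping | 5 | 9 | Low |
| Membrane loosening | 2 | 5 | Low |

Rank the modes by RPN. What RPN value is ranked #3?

RPN = Severity × Occurrence × Detection:
  Relay fatigue crack: 6 × 2 × 7 = 84
  Lubricant film fatigue crack: 1 × 4 × 4 = 16
  Keyway corrosion: 6 × 1 × 9 = 54
  Keyway jamming: 8 × 4 × 10 = 320
  Orifice leakage: 6 × 10 × 5 = 300
  Coating stripping: 3 × 9 × 5 = 135
  Membrane loosening: 3 × 5 × 2 = 30
Sorted descending: 320, 300, 135, 84, 54, 30, 16.
The third-highest RPN is 135 (Coating stripping).

135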